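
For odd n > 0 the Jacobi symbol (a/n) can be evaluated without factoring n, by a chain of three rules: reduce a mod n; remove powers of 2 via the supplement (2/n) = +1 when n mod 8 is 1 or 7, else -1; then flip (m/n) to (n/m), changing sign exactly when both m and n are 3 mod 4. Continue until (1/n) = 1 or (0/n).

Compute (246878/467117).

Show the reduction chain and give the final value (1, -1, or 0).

-1

246878 = 2^1·123439; (2/467117) = -1 since 467117 mod 8 = 5, so (246878/467117) = (-1)^1·(123439/467117); sign now -1
reciprocity: (123439/467117) = +1·(467117/123439) since 123439 mod 4 = 3, 467117 mod 4 = 1; sign now -1
(467117/123439) = (96800/123439)   [reduce mod 123439]
96800 = 2^5·3025; (2/123439) = +1 since 123439 mod 8 = 7, so (96800/123439) = (+1)^5·(3025/123439); sign now -1
reciprocity: (3025/123439) = +1·(123439/3025) since 3025 mod 4 = 1, 123439 mod 4 = 3; sign now -1
(123439/3025) = (2439/3025)   [reduce mod 3025]
reciprocity: (2439/3025) = +1·(3025/2439) since 2439 mod 4 = 3, 3025 mod 4 = 1; sign now -1
(3025/2439) = (586/2439)   [reduce mod 2439]
586 = 2^1·293; (2/2439) = +1 since 2439 mod 8 = 7, so (586/2439) = (+1)^1·(293/2439); sign now -1
reciprocity: (293/2439) = +1·(2439/293) since 293 mod 4 = 1, 2439 mod 4 = 3; sign now -1
(2439/293) = (95/293)   [reduce mod 293]
reciprocity: (95/293) = +1·(293/95) since 95 mod 4 = 3, 293 mod 4 = 1; sign now -1
(293/95) = (8/95)   [reduce mod 95]
8 = 2^3·1; (2/95) = +1 since 95 mod 8 = 7, so (8/95) = (+1)^3·(1/95); sign now -1
(1/95) = 1; final value = sign = -1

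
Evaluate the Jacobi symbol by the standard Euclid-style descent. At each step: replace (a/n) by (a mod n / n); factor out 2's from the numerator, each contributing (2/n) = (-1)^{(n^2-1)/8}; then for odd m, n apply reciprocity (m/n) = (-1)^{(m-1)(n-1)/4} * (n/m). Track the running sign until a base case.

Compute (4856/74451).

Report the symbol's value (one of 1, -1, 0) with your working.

4856 = 2^3·607; (2/74451) = -1 since 74451 mod 8 = 3, so (4856/74451) = (-1)^3·(607/74451); sign now -1
reciprocity: (607/74451) = -1·(74451/607) since 607 mod 4 = 3, 74451 mod 4 = 3; sign now +1
(74451/607) = (397/607)   [reduce mod 607]
reciprocity: (397/607) = +1·(607/397) since 397 mod 4 = 1, 607 mod 4 = 3; sign now +1
(607/397) = (210/397)   [reduce mod 397]
210 = 2^1·105; (2/397) = -1 since 397 mod 8 = 5, so (210/397) = (-1)^1·(105/397); sign now -1
reciprocity: (105/397) = +1·(397/105) since 105 mod 4 = 1, 397 mod 4 = 1; sign now -1
(397/105) = (82/105)   [reduce mod 105]
82 = 2^1·41; (2/105) = +1 since 105 mod 8 = 1, so (82/105) = (+1)^1·(41/105); sign now -1
reciprocity: (41/105) = +1·(105/41) since 41 mod 4 = 1, 105 mod 4 = 1; sign now -1
(105/41) = (23/41)   [reduce mod 41]
reciprocity: (23/41) = +1·(41/23) since 23 mod 4 = 3, 41 mod 4 = 1; sign now -1
(41/23) = (18/23)   [reduce mod 23]
18 = 2^1·9; (2/23) = +1 since 23 mod 8 = 7, so (18/23) = (+1)^1·(9/23); sign now -1
reciprocity: (9/23) = +1·(23/9) since 9 mod 4 = 1, 23 mod 4 = 3; sign now -1
(23/9) = (5/9)   [reduce mod 9]
reciprocity: (5/9) = +1·(9/5) since 5 mod 4 = 1, 9 mod 4 = 1; sign now -1
(9/5) = (4/5)   [reduce mod 5]
4 = 2^2·1; (2/5) = -1 since 5 mod 8 = 5, so (4/5) = (-1)^2·(1/5); sign now -1
(1/5) = 1; final value = sign = -1

-1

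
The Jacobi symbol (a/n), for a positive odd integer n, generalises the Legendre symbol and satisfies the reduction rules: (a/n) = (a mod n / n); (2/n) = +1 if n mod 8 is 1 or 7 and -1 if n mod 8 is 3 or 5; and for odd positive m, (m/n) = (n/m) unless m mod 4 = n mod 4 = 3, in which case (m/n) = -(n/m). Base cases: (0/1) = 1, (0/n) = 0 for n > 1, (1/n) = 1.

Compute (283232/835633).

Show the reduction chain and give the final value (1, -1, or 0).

-1

factor out 2^5: 283232 = 2^5·8851; with 835633 mod 8 = 1, (2/835633) = +1; sign now +1; continue with (8851/835633)
flip (8851/835633) -> (835633/8851): both odd, 8851 mod 4 = 3, 835633 mod 4 = 1, so the flip contributes +1; sign now +1
(835633/8851): 835633 mod 8851 = 3639, so (835633/8851) = (3639/8851)
flip (3639/8851) -> (8851/3639): both odd, 3639 mod 4 = 3, 8851 mod 4 = 3, so the flip contributes -1; sign now -1
(8851/3639): 8851 mod 3639 = 1573, so (8851/3639) = (1573/3639)
flip (1573/3639) -> (3639/1573): both odd, 1573 mod 4 = 1, 3639 mod 4 = 3, so the flip contributes +1; sign now -1
(3639/1573): 3639 mod 1573 = 493, so (3639/1573) = (493/1573)
flip (493/1573) -> (1573/493): both odd, 493 mod 4 = 1, 1573 mod 4 = 1, so the flip contributes +1; sign now -1
(1573/493): 1573 mod 493 = 94, so (1573/493) = (94/493)
factor out 2^1: 94 = 2^1·47; with 493 mod 8 = 5, (2/493) = -1; sign now +1; continue with (47/493)
flip (47/493) -> (493/47): both odd, 47 mod 4 = 3, 493 mod 4 = 1, so the flip contributes +1; sign now +1
(493/47): 493 mod 47 = 23, so (493/47) = (23/47)
flip (23/47) -> (47/23): both odd, 23 mod 4 = 3, 47 mod 4 = 3, so the flip contributes -1; sign now -1
(47/23): 47 mod 23 = 1, so (47/23) = (1/23)
reached (1/23) = 1, so the symbol is -1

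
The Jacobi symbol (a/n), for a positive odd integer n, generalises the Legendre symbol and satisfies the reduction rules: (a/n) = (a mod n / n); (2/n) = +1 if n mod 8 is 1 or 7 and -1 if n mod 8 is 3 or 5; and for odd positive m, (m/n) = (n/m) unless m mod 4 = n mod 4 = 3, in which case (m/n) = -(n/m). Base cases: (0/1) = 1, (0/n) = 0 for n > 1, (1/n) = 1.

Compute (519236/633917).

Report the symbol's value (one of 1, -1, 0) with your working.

-1

519236 = 2^2·129809; (2/633917) = -1 since 633917 mod 8 = 5, so (519236/633917) = (-1)^2·(129809/633917); sign now +1
reciprocity: (129809/633917) = +1·(633917/129809) since 129809 mod 4 = 1, 633917 mod 4 = 1; sign now +1
(633917/129809) = (114681/129809)   [reduce mod 129809]
reciprocity: (114681/129809) = +1·(129809/114681) since 114681 mod 4 = 1, 129809 mod 4 = 1; sign now +1
(129809/114681) = (15128/114681)   [reduce mod 114681]
15128 = 2^3·1891; (2/114681) = +1 since 114681 mod 8 = 1, so (15128/114681) = (+1)^3·(1891/114681); sign now +1
reciprocity: (1891/114681) = +1·(114681/1891) since 1891 mod 4 = 3, 114681 mod 4 = 1; sign now +1
(114681/1891) = (1221/1891)   [reduce mod 1891]
reciprocity: (1221/1891) = +1·(1891/1221) since 1221 mod 4 = 1, 1891 mod 4 = 3; sign now +1
(1891/1221) = (670/1221)   [reduce mod 1221]
670 = 2^1·335; (2/1221) = -1 since 1221 mod 8 = 5, so (670/1221) = (-1)^1·(335/1221); sign now -1
reciprocity: (335/1221) = +1·(1221/335) since 335 mod 4 = 3, 1221 mod 4 = 1; sign now -1
(1221/335) = (216/335)   [reduce mod 335]
216 = 2^3·27; (2/335) = +1 since 335 mod 8 = 7, so (216/335) = (+1)^3·(27/335); sign now -1
reciprocity: (27/335) = -1·(335/27) since 27 mod 4 = 3, 335 mod 4 = 3; sign now +1
(335/27) = (11/27)   [reduce mod 27]
reciprocity: (11/27) = -1·(27/11) since 11 mod 4 = 3, 27 mod 4 = 3; sign now -1
(27/11) = (5/11)   [reduce mod 11]
reciprocity: (5/11) = +1·(11/5) since 5 mod 4 = 1, 11 mod 4 = 3; sign now -1
(11/5) = (1/5)   [reduce mod 5]
(1/5) = 1; final value = sign = -1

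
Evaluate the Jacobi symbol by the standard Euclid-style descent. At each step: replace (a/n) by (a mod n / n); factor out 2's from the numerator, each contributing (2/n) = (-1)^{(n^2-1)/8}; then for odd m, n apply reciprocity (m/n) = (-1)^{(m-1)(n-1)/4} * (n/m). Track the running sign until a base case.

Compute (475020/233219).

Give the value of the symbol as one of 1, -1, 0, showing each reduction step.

0

(475020/233219): 475020 mod 233219 = 8582, so (475020/233219) = (8582/233219)
factor out 2^1: 8582 = 2^1·4291; with 233219 mod 8 = 3, (2/233219) = -1; sign now -1; continue with (4291/233219)
flip (4291/233219) -> (233219/4291): both odd, 4291 mod 4 = 3, 233219 mod 4 = 3, so the flip contributes -1; sign now +1
(233219/4291): 233219 mod 4291 = 1505, so (233219/4291) = (1505/4291)
flip (1505/4291) -> (4291/1505): both odd, 1505 mod 4 = 1, 4291 mod 4 = 3, so the flip contributes +1; sign now +1
(4291/1505): 4291 mod 1505 = 1281, so (4291/1505) = (1281/1505)
flip (1281/1505) -> (1505/1281): both odd, 1281 mod 4 = 1, 1505 mod 4 = 1, so the flip contributes +1; sign now +1
(1505/1281): 1505 mod 1281 = 224, so (1505/1281) = (224/1281)
factor out 2^5: 224 = 2^5·7; with 1281 mod 8 = 1, (2/1281) = +1; sign now +1; continue with (7/1281)
flip (7/1281) -> (1281/7): both odd, 7 mod 4 = 3, 1281 mod 4 = 1, so the flip contributes +1; sign now +1
(1281/7): 1281 mod 7 = 0, so (1281/7) = (0/7)
reached (0/7); gcd(a, n) > 1, so (0/7) = 0 and the symbol is 0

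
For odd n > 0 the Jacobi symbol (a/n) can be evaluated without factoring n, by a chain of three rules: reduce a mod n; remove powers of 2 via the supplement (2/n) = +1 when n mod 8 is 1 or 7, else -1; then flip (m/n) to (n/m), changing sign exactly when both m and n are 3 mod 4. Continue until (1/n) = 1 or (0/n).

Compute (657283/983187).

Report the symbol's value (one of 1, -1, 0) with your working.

flip (657283/983187) -> (983187/657283): both odd, 657283 mod 4 = 3, 983187 mod 4 = 3, so the flip contributes -1; sign now -1
(983187/657283): 983187 mod 657283 = 325904, so (983187/657283) = (325904/657283)
factor out 2^4: 325904 = 2^4·20369; with 657283 mod 8 = 3, (2/657283) = -1; sign now -1; continue with (20369/657283)
flip (20369/657283) -> (657283/20369): both odd, 20369 mod 4 = 1, 657283 mod 4 = 3, so the flip contributes +1; sign now -1
(657283/20369): 657283 mod 20369 = 5475, so (657283/20369) = (5475/20369)
flip (5475/20369) -> (20369/5475): both odd, 5475 mod 4 = 3, 20369 mod 4 = 1, so the flip contributes +1; sign now -1
(20369/5475): 20369 mod 5475 = 3944, so (20369/5475) = (3944/5475)
factor out 2^3: 3944 = 2^3·493; with 5475 mod 8 = 3, (2/5475) = -1; sign now +1; continue with (493/5475)
flip (493/5475) -> (5475/493): both odd, 493 mod 4 = 1, 5475 mod 4 = 3, so the flip contributes +1; sign now +1
(5475/493): 5475 mod 493 = 52, so (5475/493) = (52/493)
factor out 2^2: 52 = 2^2·13; with 493 mod 8 = 5, (2/493) = -1; sign now +1; continue with (13/493)
flip (13/493) -> (493/13): both odd, 13 mod 4 = 1, 493 mod 4 = 1, so the flip contributes +1; sign now +1
(493/13): 493 mod 13 = 12, so (493/13) = (12/13)
factor out 2^2: 12 = 2^2·3; with 13 mod 8 = 5, (2/13) = -1; sign now +1; continue with (3/13)
flip (3/13) -> (13/3): both odd, 3 mod 4 = 3, 13 mod 4 = 1, so the flip contributes +1; sign now +1
(13/3): 13 mod 3 = 1, so (13/3) = (1/3)
reached (1/3) = 1, so the symbol is +1

1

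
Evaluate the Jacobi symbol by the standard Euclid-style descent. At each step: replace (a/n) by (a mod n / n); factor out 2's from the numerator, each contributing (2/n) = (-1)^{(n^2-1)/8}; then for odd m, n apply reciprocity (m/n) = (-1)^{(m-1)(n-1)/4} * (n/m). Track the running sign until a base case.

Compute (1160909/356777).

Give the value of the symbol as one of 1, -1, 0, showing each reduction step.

1

(1160909/356777) = (90578/356777)   [reduce mod 356777]
90578 = 2^1·45289; (2/356777) = +1 since 356777 mod 8 = 1, so (90578/356777) = (+1)^1·(45289/356777); sign now +1
reciprocity: (45289/356777) = +1·(356777/45289) since 45289 mod 4 = 1, 356777 mod 4 = 1; sign now +1
(356777/45289) = (39754/45289)   [reduce mod 45289]
39754 = 2^1·19877; (2/45289) = +1 since 45289 mod 8 = 1, so (39754/45289) = (+1)^1·(19877/45289); sign now +1
reciprocity: (19877/45289) = +1·(45289/19877) since 19877 mod 4 = 1, 45289 mod 4 = 1; sign now +1
(45289/19877) = (5535/19877)   [reduce mod 19877]
reciprocity: (5535/19877) = +1·(19877/5535) since 5535 mod 4 = 3, 19877 mod 4 = 1; sign now +1
(19877/5535) = (3272/5535)   [reduce mod 5535]
3272 = 2^3·409; (2/5535) = +1 since 5535 mod 8 = 7, so (3272/5535) = (+1)^3·(409/5535); sign now +1
reciprocity: (409/5535) = +1·(5535/409) since 409 mod 4 = 1, 5535 mod 4 = 3; sign now +1
(5535/409) = (218/409)   [reduce mod 409]
218 = 2^1·109; (2/409) = +1 since 409 mod 8 = 1, so (218/409) = (+1)^1·(109/409); sign now +1
reciprocity: (109/409) = +1·(409/109) since 109 mod 4 = 1, 409 mod 4 = 1; sign now +1
(409/109) = (82/109)   [reduce mod 109]
82 = 2^1·41; (2/109) = -1 since 109 mod 8 = 5, so (82/109) = (-1)^1·(41/109); sign now -1
reciprocity: (41/109) = +1·(109/41) since 41 mod 4 = 1, 109 mod 4 = 1; sign now -1
(109/41) = (27/41)   [reduce mod 41]
reciprocity: (27/41) = +1·(41/27) since 27 mod 4 = 3, 41 mod 4 = 1; sign now -1
(41/27) = (14/27)   [reduce mod 27]
14 = 2^1·7; (2/27) = -1 since 27 mod 8 = 3, so (14/27) = (-1)^1·(7/27); sign now +1
reciprocity: (7/27) = -1·(27/7) since 7 mod 4 = 3, 27 mod 4 = 3; sign now -1
(27/7) = (6/7)   [reduce mod 7]
6 = 2^1·3; (2/7) = +1 since 7 mod 8 = 7, so (6/7) = (+1)^1·(3/7); sign now -1
reciprocity: (3/7) = -1·(7/3) since 3 mod 4 = 3, 7 mod 4 = 3; sign now +1
(7/3) = (1/3)   [reduce mod 3]
(1/3) = 1; final value = sign = +1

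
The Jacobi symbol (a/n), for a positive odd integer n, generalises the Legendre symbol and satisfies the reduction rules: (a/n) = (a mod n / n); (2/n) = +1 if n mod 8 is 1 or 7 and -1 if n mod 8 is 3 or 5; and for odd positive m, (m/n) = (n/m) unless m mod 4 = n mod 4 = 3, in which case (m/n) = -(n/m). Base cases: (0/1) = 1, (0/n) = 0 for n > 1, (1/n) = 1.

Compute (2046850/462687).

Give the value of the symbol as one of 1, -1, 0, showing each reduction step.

1

(2046850/462687): 2046850 mod 462687 = 196102, so (2046850/462687) = (196102/462687)
factor out 2^1: 196102 = 2^1·98051; with 462687 mod 8 = 7, (2/462687) = +1; sign now +1; continue with (98051/462687)
flip (98051/462687) -> (462687/98051): both odd, 98051 mod 4 = 3, 462687 mod 4 = 3, so the flip contributes -1; sign now -1
(462687/98051): 462687 mod 98051 = 70483, so (462687/98051) = (70483/98051)
flip (70483/98051) -> (98051/70483): both odd, 70483 mod 4 = 3, 98051 mod 4 = 3, so the flip contributes -1; sign now +1
(98051/70483): 98051 mod 70483 = 27568, so (98051/70483) = (27568/70483)
factor out 2^4: 27568 = 2^4·1723; with 70483 mod 8 = 3, (2/70483) = -1; sign now +1; continue with (1723/70483)
flip (1723/70483) -> (70483/1723): both odd, 1723 mod 4 = 3, 70483 mod 4 = 3, so the flip contributes -1; sign now -1
(70483/1723): 70483 mod 1723 = 1563, so (70483/1723) = (1563/1723)
flip (1563/1723) -> (1723/1563): both odd, 1563 mod 4 = 3, 1723 mod 4 = 3, so the flip contributes -1; sign now +1
(1723/1563): 1723 mod 1563 = 160, so (1723/1563) = (160/1563)
factor out 2^5: 160 = 2^5·5; with 1563 mod 8 = 3, (2/1563) = -1; sign now -1; continue with (5/1563)
flip (5/1563) -> (1563/5): both odd, 5 mod 4 = 1, 1563 mod 4 = 3, so the flip contributes +1; sign now -1
(1563/5): 1563 mod 5 = 3, so (1563/5) = (3/5)
flip (3/5) -> (5/3): both odd, 3 mod 4 = 3, 5 mod 4 = 1, so the flip contributes +1; sign now -1
(5/3): 5 mod 3 = 2, so (5/3) = (2/3)
factor out 2^1: 2 = 2^1·1; with 3 mod 8 = 3, (2/3) = -1; sign now +1; continue with (1/3)
reached (1/3) = 1, so the symbol is +1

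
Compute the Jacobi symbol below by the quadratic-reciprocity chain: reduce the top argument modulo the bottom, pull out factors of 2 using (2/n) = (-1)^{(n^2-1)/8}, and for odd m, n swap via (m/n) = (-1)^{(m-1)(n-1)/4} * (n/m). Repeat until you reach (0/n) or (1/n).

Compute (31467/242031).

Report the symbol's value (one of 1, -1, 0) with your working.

0

flip (31467/242031) -> (242031/31467): both odd, 31467 mod 4 = 3, 242031 mod 4 = 3, so the flip contributes -1; sign now -1
(242031/31467): 242031 mod 31467 = 21762, so (242031/31467) = (21762/31467)
factor out 2^1: 21762 = 2^1·10881; with 31467 mod 8 = 3, (2/31467) = -1; sign now +1; continue with (10881/31467)
flip (10881/31467) -> (31467/10881): both odd, 10881 mod 4 = 1, 31467 mod 4 = 3, so the flip contributes +1; sign now +1
(31467/10881): 31467 mod 10881 = 9705, so (31467/10881) = (9705/10881)
flip (9705/10881) -> (10881/9705): both odd, 9705 mod 4 = 1, 10881 mod 4 = 1, so the flip contributes +1; sign now +1
(10881/9705): 10881 mod 9705 = 1176, so (10881/9705) = (1176/9705)
factor out 2^3: 1176 = 2^3·147; with 9705 mod 8 = 1, (2/9705) = +1; sign now +1; continue with (147/9705)
flip (147/9705) -> (9705/147): both odd, 147 mod 4 = 3, 9705 mod 4 = 1, so the flip contributes +1; sign now +1
(9705/147): 9705 mod 147 = 3, so (9705/147) = (3/147)
flip (3/147) -> (147/3): both odd, 3 mod 4 = 3, 147 mod 4 = 3, so the flip contributes -1; sign now -1
(147/3): 147 mod 3 = 0, so (147/3) = (0/3)
reached (0/3); gcd(a, n) > 1, so (0/3) = 0 and the symbol is 0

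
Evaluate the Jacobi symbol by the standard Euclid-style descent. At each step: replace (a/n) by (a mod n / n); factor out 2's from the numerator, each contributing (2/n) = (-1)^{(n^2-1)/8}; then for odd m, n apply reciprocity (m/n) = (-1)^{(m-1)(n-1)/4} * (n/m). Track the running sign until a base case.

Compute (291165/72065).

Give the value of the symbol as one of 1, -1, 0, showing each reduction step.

0

(291165/72065): 291165 mod 72065 = 2905, so (291165/72065) = (2905/72065)
flip (2905/72065) -> (72065/2905): both odd, 2905 mod 4 = 1, 72065 mod 4 = 1, so the flip contributes +1; sign now +1
(72065/2905): 72065 mod 2905 = 2345, so (72065/2905) = (2345/2905)
flip (2345/2905) -> (2905/2345): both odd, 2345 mod 4 = 1, 2905 mod 4 = 1, so the flip contributes +1; sign now +1
(2905/2345): 2905 mod 2345 = 560, so (2905/2345) = (560/2345)
factor out 2^4: 560 = 2^4·35; with 2345 mod 8 = 1, (2/2345) = +1; sign now +1; continue with (35/2345)
flip (35/2345) -> (2345/35): both odd, 35 mod 4 = 3, 2345 mod 4 = 1, so the flip contributes +1; sign now +1
(2345/35): 2345 mod 35 = 0, so (2345/35) = (0/35)
reached (0/35); gcd(a, n) > 1, so (0/35) = 0 and the symbol is 0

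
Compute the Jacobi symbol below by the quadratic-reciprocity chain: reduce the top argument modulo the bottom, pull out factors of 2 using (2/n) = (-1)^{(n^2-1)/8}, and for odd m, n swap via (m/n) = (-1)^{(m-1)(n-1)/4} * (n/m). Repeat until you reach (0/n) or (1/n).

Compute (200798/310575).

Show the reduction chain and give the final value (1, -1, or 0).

1

200798 = 2^1·100399; (2/310575) = +1 since 310575 mod 8 = 7, so (200798/310575) = (+1)^1·(100399/310575); sign now +1
reciprocity: (100399/310575) = -1·(310575/100399) since 100399 mod 4 = 3, 310575 mod 4 = 3; sign now -1
(310575/100399) = (9378/100399)   [reduce mod 100399]
9378 = 2^1·4689; (2/100399) = +1 since 100399 mod 8 = 7, so (9378/100399) = (+1)^1·(4689/100399); sign now -1
reciprocity: (4689/100399) = +1·(100399/4689) since 4689 mod 4 = 1, 100399 mod 4 = 3; sign now -1
(100399/4689) = (1930/4689)   [reduce mod 4689]
1930 = 2^1·965; (2/4689) = +1 since 4689 mod 8 = 1, so (1930/4689) = (+1)^1·(965/4689); sign now -1
reciprocity: (965/4689) = +1·(4689/965) since 965 mod 4 = 1, 4689 mod 4 = 1; sign now -1
(4689/965) = (829/965)   [reduce mod 965]
reciprocity: (829/965) = +1·(965/829) since 829 mod 4 = 1, 965 mod 4 = 1; sign now -1
(965/829) = (136/829)   [reduce mod 829]
136 = 2^3·17; (2/829) = -1 since 829 mod 8 = 5, so (136/829) = (-1)^3·(17/829); sign now +1
reciprocity: (17/829) = +1·(829/17) since 17 mod 4 = 1, 829 mod 4 = 1; sign now +1
(829/17) = (13/17)   [reduce mod 17]
reciprocity: (13/17) = +1·(17/13) since 13 mod 4 = 1, 17 mod 4 = 1; sign now +1
(17/13) = (4/13)   [reduce mod 13]
4 = 2^2·1; (2/13) = -1 since 13 mod 8 = 5, so (4/13) = (-1)^2·(1/13); sign now +1
(1/13) = 1; final value = sign = +1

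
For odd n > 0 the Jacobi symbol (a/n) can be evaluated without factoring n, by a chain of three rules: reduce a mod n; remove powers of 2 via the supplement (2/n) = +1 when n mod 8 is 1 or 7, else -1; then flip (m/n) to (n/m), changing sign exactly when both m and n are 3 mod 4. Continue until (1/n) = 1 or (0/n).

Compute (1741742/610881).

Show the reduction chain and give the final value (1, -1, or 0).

(1741742/610881): 1741742 mod 610881 = 519980, so (1741742/610881) = (519980/610881)
factor out 2^2: 519980 = 2^2·129995; with 610881 mod 8 = 1, (2/610881) = +1; sign now +1; continue with (129995/610881)
flip (129995/610881) -> (610881/129995): both odd, 129995 mod 4 = 3, 610881 mod 4 = 1, so the flip contributes +1; sign now +1
(610881/129995): 610881 mod 129995 = 90901, so (610881/129995) = (90901/129995)
flip (90901/129995) -> (129995/90901): both odd, 90901 mod 4 = 1, 129995 mod 4 = 3, so the flip contributes +1; sign now +1
(129995/90901): 129995 mod 90901 = 39094, so (129995/90901) = (39094/90901)
factor out 2^1: 39094 = 2^1·19547; with 90901 mod 8 = 5, (2/90901) = -1; sign now -1; continue with (19547/90901)
flip (19547/90901) -> (90901/19547): both odd, 19547 mod 4 = 3, 90901 mod 4 = 1, so the flip contributes +1; sign now -1
(90901/19547): 90901 mod 19547 = 12713, so (90901/19547) = (12713/19547)
flip (12713/19547) -> (19547/12713): both odd, 12713 mod 4 = 1, 19547 mod 4 = 3, so the flip contributes +1; sign now -1
(19547/12713): 19547 mod 12713 = 6834, so (19547/12713) = (6834/12713)
factor out 2^1: 6834 = 2^1·3417; with 12713 mod 8 = 1, (2/12713) = +1; sign now -1; continue with (3417/12713)
flip (3417/12713) -> (12713/3417): both odd, 3417 mod 4 = 1, 12713 mod 4 = 1, so the flip contributes +1; sign now -1
(12713/3417): 12713 mod 3417 = 2462, so (12713/3417) = (2462/3417)
factor out 2^1: 2462 = 2^1·1231; with 3417 mod 8 = 1, (2/3417) = +1; sign now -1; continue with (1231/3417)
flip (1231/3417) -> (3417/1231): both odd, 1231 mod 4 = 3, 3417 mod 4 = 1, so the flip contributes +1; sign now -1
(3417/1231): 3417 mod 1231 = 955, so (3417/1231) = (955/1231)
flip (955/1231) -> (1231/955): both odd, 955 mod 4 = 3, 1231 mod 4 = 3, so the flip contributes -1; sign now +1
(1231/955): 1231 mod 955 = 276, so (1231/955) = (276/955)
factor out 2^2: 276 = 2^2·69; with 955 mod 8 = 3, (2/955) = -1; sign now +1; continue with (69/955)
flip (69/955) -> (955/69): both odd, 69 mod 4 = 1, 955 mod 4 = 3, so the flip contributes +1; sign now +1
(955/69): 955 mod 69 = 58, so (955/69) = (58/69)
factor out 2^1: 58 = 2^1·29; with 69 mod 8 = 5, (2/69) = -1; sign now -1; continue with (29/69)
flip (29/69) -> (69/29): both odd, 29 mod 4 = 1, 69 mod 4 = 1, so the flip contributes +1; sign now -1
(69/29): 69 mod 29 = 11, so (69/29) = (11/29)
flip (11/29) -> (29/11): both odd, 11 mod 4 = 3, 29 mod 4 = 1, so the flip contributes +1; sign now -1
(29/11): 29 mod 11 = 7, so (29/11) = (7/11)
flip (7/11) -> (11/7): both odd, 7 mod 4 = 3, 11 mod 4 = 3, so the flip contributes -1; sign now +1
(11/7): 11 mod 7 = 4, so (11/7) = (4/7)
factor out 2^2: 4 = 2^2·1; with 7 mod 8 = 7, (2/7) = +1; sign now +1; continue with (1/7)
reached (1/7) = 1, so the symbol is +1

1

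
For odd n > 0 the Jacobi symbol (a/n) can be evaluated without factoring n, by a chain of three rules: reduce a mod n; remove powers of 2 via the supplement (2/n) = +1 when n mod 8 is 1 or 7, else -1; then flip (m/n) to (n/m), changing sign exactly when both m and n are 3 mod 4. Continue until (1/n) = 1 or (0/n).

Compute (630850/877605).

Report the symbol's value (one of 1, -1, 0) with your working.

630850 = 2^1·315425; (2/877605) = -1 since 877605 mod 8 = 5, so (630850/877605) = (-1)^1·(315425/877605); sign now -1
reciprocity: (315425/877605) = +1·(877605/315425) since 315425 mod 4 = 1, 877605 mod 4 = 1; sign now -1
(877605/315425) = (246755/315425)   [reduce mod 315425]
reciprocity: (246755/315425) = +1·(315425/246755) since 246755 mod 4 = 3, 315425 mod 4 = 1; sign now -1
(315425/246755) = (68670/246755)   [reduce mod 246755]
68670 = 2^1·34335; (2/246755) = -1 since 246755 mod 8 = 3, so (68670/246755) = (-1)^1·(34335/246755); sign now +1
reciprocity: (34335/246755) = -1·(246755/34335) since 34335 mod 4 = 3, 246755 mod 4 = 3; sign now -1
(246755/34335) = (6410/34335)   [reduce mod 34335]
6410 = 2^1·3205; (2/34335) = +1 since 34335 mod 8 = 7, so (6410/34335) = (+1)^1·(3205/34335); sign now -1
reciprocity: (3205/34335) = +1·(34335/3205) since 3205 mod 4 = 1, 34335 mod 4 = 3; sign now -1
(34335/3205) = (2285/3205)   [reduce mod 3205]
reciprocity: (2285/3205) = +1·(3205/2285) since 2285 mod 4 = 1, 3205 mod 4 = 1; sign now -1
(3205/2285) = (920/2285)   [reduce mod 2285]
920 = 2^3·115; (2/2285) = -1 since 2285 mod 8 = 5, so (920/2285) = (-1)^3·(115/2285); sign now +1
reciprocity: (115/2285) = +1·(2285/115) since 115 mod 4 = 3, 2285 mod 4 = 1; sign now +1
(2285/115) = (100/115)   [reduce mod 115]
100 = 2^2·25; (2/115) = -1 since 115 mod 8 = 3, so (100/115) = (-1)^2·(25/115); sign now +1
reciprocity: (25/115) = +1·(115/25) since 25 mod 4 = 1, 115 mod 4 = 3; sign now +1
(115/25) = (15/25)   [reduce mod 25]
reciprocity: (15/25) = +1·(25/15) since 15 mod 4 = 3, 25 mod 4 = 1; sign now +1
(25/15) = (10/15)   [reduce mod 15]
10 = 2^1·5; (2/15) = +1 since 15 mod 8 = 7, so (10/15) = (+1)^1·(5/15); sign now +1
reciprocity: (5/15) = +1·(15/5) since 5 mod 4 = 1, 15 mod 4 = 3; sign now +1
(15/5) = (0/5)   [reduce mod 5]
(0/5) = 0   [gcd(a, n) > 1]; final value = 0

0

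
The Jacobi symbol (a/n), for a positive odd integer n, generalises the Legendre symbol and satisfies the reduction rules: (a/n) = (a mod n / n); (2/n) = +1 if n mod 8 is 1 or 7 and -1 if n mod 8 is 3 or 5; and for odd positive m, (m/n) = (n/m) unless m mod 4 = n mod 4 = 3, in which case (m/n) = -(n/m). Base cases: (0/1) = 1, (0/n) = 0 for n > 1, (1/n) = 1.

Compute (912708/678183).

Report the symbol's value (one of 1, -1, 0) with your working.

0

(912708/678183): 912708 mod 678183 = 234525, so (912708/678183) = (234525/678183)
flip (234525/678183) -> (678183/234525): both odd, 234525 mod 4 = 1, 678183 mod 4 = 3, so the flip contributes +1; sign now +1
(678183/234525): 678183 mod 234525 = 209133, so (678183/234525) = (209133/234525)
flip (209133/234525) -> (234525/209133): both odd, 209133 mod 4 = 1, 234525 mod 4 = 1, so the flip contributes +1; sign now +1
(234525/209133): 234525 mod 209133 = 25392, so (234525/209133) = (25392/209133)
factor out 2^4: 25392 = 2^4·1587; with 209133 mod 8 = 5, (2/209133) = -1; sign now +1; continue with (1587/209133)
flip (1587/209133) -> (209133/1587): both odd, 1587 mod 4 = 3, 209133 mod 4 = 1, so the flip contributes +1; sign now +1
(209133/1587): 209133 mod 1587 = 1236, so (209133/1587) = (1236/1587)
factor out 2^2: 1236 = 2^2·309; with 1587 mod 8 = 3, (2/1587) = -1; sign now +1; continue with (309/1587)
flip (309/1587) -> (1587/309): both odd, 309 mod 4 = 1, 1587 mod 4 = 3, so the flip contributes +1; sign now +1
(1587/309): 1587 mod 309 = 42, so (1587/309) = (42/309)
factor out 2^1: 42 = 2^1·21; with 309 mod 8 = 5, (2/309) = -1; sign now -1; continue with (21/309)
flip (21/309) -> (309/21): both odd, 21 mod 4 = 1, 309 mod 4 = 1, so the flip contributes +1; sign now -1
(309/21): 309 mod 21 = 15, so (309/21) = (15/21)
flip (15/21) -> (21/15): both odd, 15 mod 4 = 3, 21 mod 4 = 1, so the flip contributes +1; sign now -1
(21/15): 21 mod 15 = 6, so (21/15) = (6/15)
factor out 2^1: 6 = 2^1·3; with 15 mod 8 = 7, (2/15) = +1; sign now -1; continue with (3/15)
flip (3/15) -> (15/3): both odd, 3 mod 4 = 3, 15 mod 4 = 3, so the flip contributes -1; sign now +1
(15/3): 15 mod 3 = 0, so (15/3) = (0/3)
reached (0/3); gcd(a, n) > 1, so (0/3) = 0 and the symbol is 0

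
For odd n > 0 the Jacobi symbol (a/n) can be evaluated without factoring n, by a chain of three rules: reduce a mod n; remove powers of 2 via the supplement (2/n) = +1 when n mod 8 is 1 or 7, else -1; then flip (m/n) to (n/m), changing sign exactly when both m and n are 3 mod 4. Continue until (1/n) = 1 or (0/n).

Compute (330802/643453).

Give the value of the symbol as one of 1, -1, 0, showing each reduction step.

-1

factor out 2^1: 330802 = 2^1·165401; with 643453 mod 8 = 5, (2/643453) = -1; sign now -1; continue with (165401/643453)
flip (165401/643453) -> (643453/165401): both odd, 165401 mod 4 = 1, 643453 mod 4 = 1, so the flip contributes +1; sign now -1
(643453/165401): 643453 mod 165401 = 147250, so (643453/165401) = (147250/165401)
factor out 2^1: 147250 = 2^1·73625; with 165401 mod 8 = 1, (2/165401) = +1; sign now -1; continue with (73625/165401)
flip (73625/165401) -> (165401/73625): both odd, 73625 mod 4 = 1, 165401 mod 4 = 1, so the flip contributes +1; sign now -1
(165401/73625): 165401 mod 73625 = 18151, so (165401/73625) = (18151/73625)
flip (18151/73625) -> (73625/18151): both odd, 18151 mod 4 = 3, 73625 mod 4 = 1, so the flip contributes +1; sign now -1
(73625/18151): 73625 mod 18151 = 1021, so (73625/18151) = (1021/18151)
flip (1021/18151) -> (18151/1021): both odd, 1021 mod 4 = 1, 18151 mod 4 = 3, so the flip contributes +1; sign now -1
(18151/1021): 18151 mod 1021 = 794, so (18151/1021) = (794/1021)
factor out 2^1: 794 = 2^1·397; with 1021 mod 8 = 5, (2/1021) = -1; sign now +1; continue with (397/1021)
flip (397/1021) -> (1021/397): both odd, 397 mod 4 = 1, 1021 mod 4 = 1, so the flip contributes +1; sign now +1
(1021/397): 1021 mod 397 = 227, so (1021/397) = (227/397)
flip (227/397) -> (397/227): both odd, 227 mod 4 = 3, 397 mod 4 = 1, so the flip contributes +1; sign now +1
(397/227): 397 mod 227 = 170, so (397/227) = (170/227)
factor out 2^1: 170 = 2^1·85; with 227 mod 8 = 3, (2/227) = -1; sign now -1; continue with (85/227)
flip (85/227) -> (227/85): both odd, 85 mod 4 = 1, 227 mod 4 = 3, so the flip contributes +1; sign now -1
(227/85): 227 mod 85 = 57, so (227/85) = (57/85)
flip (57/85) -> (85/57): both odd, 57 mod 4 = 1, 85 mod 4 = 1, so the flip contributes +1; sign now -1
(85/57): 85 mod 57 = 28, so (85/57) = (28/57)
factor out 2^2: 28 = 2^2·7; with 57 mod 8 = 1, (2/57) = +1; sign now -1; continue with (7/57)
flip (7/57) -> (57/7): both odd, 7 mod 4 = 3, 57 mod 4 = 1, so the flip contributes +1; sign now -1
(57/7): 57 mod 7 = 1, so (57/7) = (1/7)
reached (1/7) = 1, so the symbol is -1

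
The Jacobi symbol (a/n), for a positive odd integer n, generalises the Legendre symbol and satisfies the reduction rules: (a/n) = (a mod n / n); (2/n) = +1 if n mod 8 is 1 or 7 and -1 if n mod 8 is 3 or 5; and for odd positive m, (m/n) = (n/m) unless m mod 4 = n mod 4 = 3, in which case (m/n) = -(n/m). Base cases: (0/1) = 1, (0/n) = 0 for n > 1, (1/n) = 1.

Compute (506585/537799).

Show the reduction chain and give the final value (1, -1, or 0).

1

reciprocity: (506585/537799) = +1·(537799/506585) since 506585 mod 4 = 1, 537799 mod 4 = 3; sign now +1
(537799/506585) = (31214/506585)   [reduce mod 506585]
31214 = 2^1·15607; (2/506585) = +1 since 506585 mod 8 = 1, so (31214/506585) = (+1)^1·(15607/506585); sign now +1
reciprocity: (15607/506585) = +1·(506585/15607) since 15607 mod 4 = 3, 506585 mod 4 = 1; sign now +1
(506585/15607) = (7161/15607)   [reduce mod 15607]
reciprocity: (7161/15607) = +1·(15607/7161) since 7161 mod 4 = 1, 15607 mod 4 = 3; sign now +1
(15607/7161) = (1285/7161)   [reduce mod 7161]
reciprocity: (1285/7161) = +1·(7161/1285) since 1285 mod 4 = 1, 7161 mod 4 = 1; sign now +1
(7161/1285) = (736/1285)   [reduce mod 1285]
736 = 2^5·23; (2/1285) = -1 since 1285 mod 8 = 5, so (736/1285) = (-1)^5·(23/1285); sign now -1
reciprocity: (23/1285) = +1·(1285/23) since 23 mod 4 = 3, 1285 mod 4 = 1; sign now -1
(1285/23) = (20/23)   [reduce mod 23]
20 = 2^2·5; (2/23) = +1 since 23 mod 8 = 7, so (20/23) = (+1)^2·(5/23); sign now -1
reciprocity: (5/23) = +1·(23/5) since 5 mod 4 = 1, 23 mod 4 = 3; sign now -1
(23/5) = (3/5)   [reduce mod 5]
reciprocity: (3/5) = +1·(5/3) since 3 mod 4 = 3, 5 mod 4 = 1; sign now -1
(5/3) = (2/3)   [reduce mod 3]
2 = 2^1·1; (2/3) = -1 since 3 mod 8 = 3, so (2/3) = (-1)^1·(1/3); sign now +1
(1/3) = 1; final value = sign = +1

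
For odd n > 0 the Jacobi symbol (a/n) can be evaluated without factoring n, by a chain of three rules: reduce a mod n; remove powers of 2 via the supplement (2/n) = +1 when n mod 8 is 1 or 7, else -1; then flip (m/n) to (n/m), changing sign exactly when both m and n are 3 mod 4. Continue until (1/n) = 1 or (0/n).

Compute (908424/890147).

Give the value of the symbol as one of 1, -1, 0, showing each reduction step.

(908424/890147) = (18277/890147)   [reduce mod 890147]
reciprocity: (18277/890147) = +1·(890147/18277) since 18277 mod 4 = 1, 890147 mod 4 = 3; sign now +1
(890147/18277) = (12851/18277)   [reduce mod 18277]
reciprocity: (12851/18277) = +1·(18277/12851) since 12851 mod 4 = 3, 18277 mod 4 = 1; sign now +1
(18277/12851) = (5426/12851)   [reduce mod 12851]
5426 = 2^1·2713; (2/12851) = -1 since 12851 mod 8 = 3, so (5426/12851) = (-1)^1·(2713/12851); sign now -1
reciprocity: (2713/12851) = +1·(12851/2713) since 2713 mod 4 = 1, 12851 mod 4 = 3; sign now -1
(12851/2713) = (1999/2713)   [reduce mod 2713]
reciprocity: (1999/2713) = +1·(2713/1999) since 1999 mod 4 = 3, 2713 mod 4 = 1; sign now -1
(2713/1999) = (714/1999)   [reduce mod 1999]
714 = 2^1·357; (2/1999) = +1 since 1999 mod 8 = 7, so (714/1999) = (+1)^1·(357/1999); sign now -1
reciprocity: (357/1999) = +1·(1999/357) since 357 mod 4 = 1, 1999 mod 4 = 3; sign now -1
(1999/357) = (214/357)   [reduce mod 357]
214 = 2^1·107; (2/357) = -1 since 357 mod 8 = 5, so (214/357) = (-1)^1·(107/357); sign now +1
reciprocity: (107/357) = +1·(357/107) since 107 mod 4 = 3, 357 mod 4 = 1; sign now +1
(357/107) = (36/107)   [reduce mod 107]
36 = 2^2·9; (2/107) = -1 since 107 mod 8 = 3, so (36/107) = (-1)^2·(9/107); sign now +1
reciprocity: (9/107) = +1·(107/9) since 9 mod 4 = 1, 107 mod 4 = 3; sign now +1
(107/9) = (8/9)   [reduce mod 9]
8 = 2^3·1; (2/9) = +1 since 9 mod 8 = 1, so (8/9) = (+1)^3·(1/9); sign now +1
(1/9) = 1; final value = sign = +1

1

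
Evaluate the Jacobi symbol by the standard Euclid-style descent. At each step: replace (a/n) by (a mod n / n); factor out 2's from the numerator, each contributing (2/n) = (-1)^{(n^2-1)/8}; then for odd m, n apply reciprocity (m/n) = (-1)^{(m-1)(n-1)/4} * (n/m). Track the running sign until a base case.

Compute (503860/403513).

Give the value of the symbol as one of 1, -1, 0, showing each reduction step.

-1

(503860/403513) = (100347/403513)   [reduce mod 403513]
reciprocity: (100347/403513) = +1·(403513/100347) since 100347 mod 4 = 3, 403513 mod 4 = 1; sign now +1
(403513/100347) = (2125/100347)   [reduce mod 100347]
reciprocity: (2125/100347) = +1·(100347/2125) since 2125 mod 4 = 1, 100347 mod 4 = 3; sign now +1
(100347/2125) = (472/2125)   [reduce mod 2125]
472 = 2^3·59; (2/2125) = -1 since 2125 mod 8 = 5, so (472/2125) = (-1)^3·(59/2125); sign now -1
reciprocity: (59/2125) = +1·(2125/59) since 59 mod 4 = 3, 2125 mod 4 = 1; sign now -1
(2125/59) = (1/59)   [reduce mod 59]
(1/59) = 1; final value = sign = -1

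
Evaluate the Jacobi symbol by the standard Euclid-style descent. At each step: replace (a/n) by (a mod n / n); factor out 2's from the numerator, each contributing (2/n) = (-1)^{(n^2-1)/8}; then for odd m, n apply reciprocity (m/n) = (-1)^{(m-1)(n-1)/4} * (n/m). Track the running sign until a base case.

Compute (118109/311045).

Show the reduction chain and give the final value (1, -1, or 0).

flip (118109/311045) -> (311045/118109): both odd, 118109 mod 4 = 1, 311045 mod 4 = 1, so the flip contributes +1; sign now +1
(311045/118109): 311045 mod 118109 = 74827, so (311045/118109) = (74827/118109)
flip (74827/118109) -> (118109/74827): both odd, 74827 mod 4 = 3, 118109 mod 4 = 1, so the flip contributes +1; sign now +1
(118109/74827): 118109 mod 74827 = 43282, so (118109/74827) = (43282/74827)
factor out 2^1: 43282 = 2^1·21641; with 74827 mod 8 = 3, (2/74827) = -1; sign now -1; continue with (21641/74827)
flip (21641/74827) -> (74827/21641): both odd, 21641 mod 4 = 1, 74827 mod 4 = 3, so the flip contributes +1; sign now -1
(74827/21641): 74827 mod 21641 = 9904, so (74827/21641) = (9904/21641)
factor out 2^4: 9904 = 2^4·619; with 21641 mod 8 = 1, (2/21641) = +1; sign now -1; continue with (619/21641)
flip (619/21641) -> (21641/619): both odd, 619 mod 4 = 3, 21641 mod 4 = 1, so the flip contributes +1; sign now -1
(21641/619): 21641 mod 619 = 595, so (21641/619) = (595/619)
flip (595/619) -> (619/595): both odd, 595 mod 4 = 3, 619 mod 4 = 3, so the flip contributes -1; sign now +1
(619/595): 619 mod 595 = 24, so (619/595) = (24/595)
factor out 2^3: 24 = 2^3·3; with 595 mod 8 = 3, (2/595) = -1; sign now -1; continue with (3/595)
flip (3/595) -> (595/3): both odd, 3 mod 4 = 3, 595 mod 4 = 3, so the flip contributes -1; sign now +1
(595/3): 595 mod 3 = 1, so (595/3) = (1/3)
reached (1/3) = 1, so the symbol is +1

1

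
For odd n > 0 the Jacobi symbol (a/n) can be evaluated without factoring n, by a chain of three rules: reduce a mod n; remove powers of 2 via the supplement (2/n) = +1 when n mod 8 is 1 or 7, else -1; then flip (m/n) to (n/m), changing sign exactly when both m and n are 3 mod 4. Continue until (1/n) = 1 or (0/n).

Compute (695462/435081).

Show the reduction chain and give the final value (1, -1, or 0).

(695462/435081) = (260381/435081)   [reduce mod 435081]
reciprocity: (260381/435081) = +1·(435081/260381) since 260381 mod 4 = 1, 435081 mod 4 = 1; sign now +1
(435081/260381) = (174700/260381)   [reduce mod 260381]
174700 = 2^2·43675; (2/260381) = -1 since 260381 mod 8 = 5, so (174700/260381) = (-1)^2·(43675/260381); sign now +1
reciprocity: (43675/260381) = +1·(260381/43675) since 43675 mod 4 = 3, 260381 mod 4 = 1; sign now +1
(260381/43675) = (42006/43675)   [reduce mod 43675]
42006 = 2^1·21003; (2/43675) = -1 since 43675 mod 8 = 3, so (42006/43675) = (-1)^1·(21003/43675); sign now -1
reciprocity: (21003/43675) = -1·(43675/21003) since 21003 mod 4 = 3, 43675 mod 4 = 3; sign now +1
(43675/21003) = (1669/21003)   [reduce mod 21003]
reciprocity: (1669/21003) = +1·(21003/1669) since 1669 mod 4 = 1, 21003 mod 4 = 3; sign now +1
(21003/1669) = (975/1669)   [reduce mod 1669]
reciprocity: (975/1669) = +1·(1669/975) since 975 mod 4 = 3, 1669 mod 4 = 1; sign now +1
(1669/975) = (694/975)   [reduce mod 975]
694 = 2^1·347; (2/975) = +1 since 975 mod 8 = 7, so (694/975) = (+1)^1·(347/975); sign now +1
reciprocity: (347/975) = -1·(975/347) since 347 mod 4 = 3, 975 mod 4 = 3; sign now -1
(975/347) = (281/347)   [reduce mod 347]
reciprocity: (281/347) = +1·(347/281) since 281 mod 4 = 1, 347 mod 4 = 3; sign now -1
(347/281) = (66/281)   [reduce mod 281]
66 = 2^1·33; (2/281) = +1 since 281 mod 8 = 1, so (66/281) = (+1)^1·(33/281); sign now -1
reciprocity: (33/281) = +1·(281/33) since 33 mod 4 = 1, 281 mod 4 = 1; sign now -1
(281/33) = (17/33)   [reduce mod 33]
reciprocity: (17/33) = +1·(33/17) since 17 mod 4 = 1, 33 mod 4 = 1; sign now -1
(33/17) = (16/17)   [reduce mod 17]
16 = 2^4·1; (2/17) = +1 since 17 mod 8 = 1, so (16/17) = (+1)^4·(1/17); sign now -1
(1/17) = 1; final value = sign = -1

-1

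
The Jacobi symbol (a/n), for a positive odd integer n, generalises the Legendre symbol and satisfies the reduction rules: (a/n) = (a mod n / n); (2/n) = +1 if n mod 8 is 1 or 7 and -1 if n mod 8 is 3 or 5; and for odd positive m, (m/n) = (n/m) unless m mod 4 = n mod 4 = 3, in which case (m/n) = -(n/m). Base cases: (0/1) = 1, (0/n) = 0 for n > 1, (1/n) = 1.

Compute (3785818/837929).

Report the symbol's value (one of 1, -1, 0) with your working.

1

(3785818/837929) = (434102/837929)   [reduce mod 837929]
434102 = 2^1·217051; (2/837929) = +1 since 837929 mod 8 = 1, so (434102/837929) = (+1)^1·(217051/837929); sign now +1
reciprocity: (217051/837929) = +1·(837929/217051) since 217051 mod 4 = 3, 837929 mod 4 = 1; sign now +1
(837929/217051) = (186776/217051)   [reduce mod 217051]
186776 = 2^3·23347; (2/217051) = -1 since 217051 mod 8 = 3, so (186776/217051) = (-1)^3·(23347/217051); sign now -1
reciprocity: (23347/217051) = -1·(217051/23347) since 23347 mod 4 = 3, 217051 mod 4 = 3; sign now +1
(217051/23347) = (6928/23347)   [reduce mod 23347]
6928 = 2^4·433; (2/23347) = -1 since 23347 mod 8 = 3, so (6928/23347) = (-1)^4·(433/23347); sign now +1
reciprocity: (433/23347) = +1·(23347/433) since 433 mod 4 = 1, 23347 mod 4 = 3; sign now +1
(23347/433) = (398/433)   [reduce mod 433]
398 = 2^1·199; (2/433) = +1 since 433 mod 8 = 1, so (398/433) = (+1)^1·(199/433); sign now +1
reciprocity: (199/433) = +1·(433/199) since 199 mod 4 = 3, 433 mod 4 = 1; sign now +1
(433/199) = (35/199)   [reduce mod 199]
reciprocity: (35/199) = -1·(199/35) since 35 mod 4 = 3, 199 mod 4 = 3; sign now -1
(199/35) = (24/35)   [reduce mod 35]
24 = 2^3·3; (2/35) = -1 since 35 mod 8 = 3, so (24/35) = (-1)^3·(3/35); sign now +1
reciprocity: (3/35) = -1·(35/3) since 3 mod 4 = 3, 35 mod 4 = 3; sign now -1
(35/3) = (2/3)   [reduce mod 3]
2 = 2^1·1; (2/3) = -1 since 3 mod 8 = 3, so (2/3) = (-1)^1·(1/3); sign now +1
(1/3) = 1; final value = sign = +1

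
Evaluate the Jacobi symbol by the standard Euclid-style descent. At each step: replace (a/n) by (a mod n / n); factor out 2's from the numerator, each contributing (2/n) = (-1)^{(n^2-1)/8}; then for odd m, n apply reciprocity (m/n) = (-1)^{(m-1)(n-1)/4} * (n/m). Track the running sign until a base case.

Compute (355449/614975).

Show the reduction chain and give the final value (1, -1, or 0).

1

flip (355449/614975) -> (614975/355449): both odd, 355449 mod 4 = 1, 614975 mod 4 = 3, so the flip contributes +1; sign now +1
(614975/355449): 614975 mod 355449 = 259526, so (614975/355449) = (259526/355449)
factor out 2^1: 259526 = 2^1·129763; with 355449 mod 8 = 1, (2/355449) = +1; sign now +1; continue with (129763/355449)
flip (129763/355449) -> (355449/129763): both odd, 129763 mod 4 = 3, 355449 mod 4 = 1, so the flip contributes +1; sign now +1
(355449/129763): 355449 mod 129763 = 95923, so (355449/129763) = (95923/129763)
flip (95923/129763) -> (129763/95923): both odd, 95923 mod 4 = 3, 129763 mod 4 = 3, so the flip contributes -1; sign now -1
(129763/95923): 129763 mod 95923 = 33840, so (129763/95923) = (33840/95923)
factor out 2^4: 33840 = 2^4·2115; with 95923 mod 8 = 3, (2/95923) = -1; sign now -1; continue with (2115/95923)
flip (2115/95923) -> (95923/2115): both odd, 2115 mod 4 = 3, 95923 mod 4 = 3, so the flip contributes -1; sign now +1
(95923/2115): 95923 mod 2115 = 748, so (95923/2115) = (748/2115)
factor out 2^2: 748 = 2^2·187; with 2115 mod 8 = 3, (2/2115) = -1; sign now +1; continue with (187/2115)
flip (187/2115) -> (2115/187): both odd, 187 mod 4 = 3, 2115 mod 4 = 3, so the flip contributes -1; sign now -1
(2115/187): 2115 mod 187 = 58, so (2115/187) = (58/187)
factor out 2^1: 58 = 2^1·29; with 187 mod 8 = 3, (2/187) = -1; sign now +1; continue with (29/187)
flip (29/187) -> (187/29): both odd, 29 mod 4 = 1, 187 mod 4 = 3, so the flip contributes +1; sign now +1
(187/29): 187 mod 29 = 13, so (187/29) = (13/29)
flip (13/29) -> (29/13): both odd, 13 mod 4 = 1, 29 mod 4 = 1, so the flip contributes +1; sign now +1
(29/13): 29 mod 13 = 3, so (29/13) = (3/13)
flip (3/13) -> (13/3): both odd, 3 mod 4 = 3, 13 mod 4 = 1, so the flip contributes +1; sign now +1
(13/3): 13 mod 3 = 1, so (13/3) = (1/3)
reached (1/3) = 1, so the symbol is +1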